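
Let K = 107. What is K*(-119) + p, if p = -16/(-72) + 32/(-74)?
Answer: -4240159/333 ≈ -12733.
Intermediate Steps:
p = -70/333 (p = -16*(-1/72) + 32*(-1/74) = 2/9 - 16/37 = -70/333 ≈ -0.21021)
K*(-119) + p = 107*(-119) - 70/333 = -12733 - 70/333 = -4240159/333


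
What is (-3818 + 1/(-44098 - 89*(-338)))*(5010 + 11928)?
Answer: -151067450247/2336 ≈ -6.4669e+7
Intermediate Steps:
(-3818 + 1/(-44098 - 89*(-338)))*(5010 + 11928) = (-3818 + 1/(-44098 + 30082))*16938 = (-3818 + 1/(-14016))*16938 = (-3818 - 1/14016)*16938 = -53513089/14016*16938 = -151067450247/2336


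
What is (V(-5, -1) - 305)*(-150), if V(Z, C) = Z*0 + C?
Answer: 45900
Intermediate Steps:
V(Z, C) = C (V(Z, C) = 0 + C = C)
(V(-5, -1) - 305)*(-150) = (-1 - 305)*(-150) = -306*(-150) = 45900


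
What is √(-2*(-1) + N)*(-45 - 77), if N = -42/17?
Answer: -244*I*√34/17 ≈ -83.691*I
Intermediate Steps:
N = -42/17 (N = -42*1/17 = -42/17 ≈ -2.4706)
√(-2*(-1) + N)*(-45 - 77) = √(-2*(-1) - 42/17)*(-45 - 77) = √(2 - 42/17)*(-122) = √(-8/17)*(-122) = (2*I*√34/17)*(-122) = -244*I*√34/17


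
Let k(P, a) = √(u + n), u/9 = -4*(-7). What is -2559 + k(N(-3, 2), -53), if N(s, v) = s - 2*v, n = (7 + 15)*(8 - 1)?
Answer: -2559 + √406 ≈ -2538.9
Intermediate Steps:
u = 252 (u = 9*(-4*(-7)) = 9*28 = 252)
n = 154 (n = 22*7 = 154)
k(P, a) = √406 (k(P, a) = √(252 + 154) = √406)
-2559 + k(N(-3, 2), -53) = -2559 + √406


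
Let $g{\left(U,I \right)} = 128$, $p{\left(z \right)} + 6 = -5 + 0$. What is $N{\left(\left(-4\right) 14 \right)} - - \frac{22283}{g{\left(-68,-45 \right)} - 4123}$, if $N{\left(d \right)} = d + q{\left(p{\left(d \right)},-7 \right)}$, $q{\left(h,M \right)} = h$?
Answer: $- \frac{289948}{3995} \approx -72.578$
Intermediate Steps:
$p{\left(z \right)} = -11$ ($p{\left(z \right)} = -6 + \left(-5 + 0\right) = -6 - 5 = -11$)
$N{\left(d \right)} = -11 + d$ ($N{\left(d \right)} = d - 11 = -11 + d$)
$N{\left(\left(-4\right) 14 \right)} - - \frac{22283}{g{\left(-68,-45 \right)} - 4123} = \left(-11 - 56\right) - - \frac{22283}{128 - 4123} = -67 - - \frac{22283}{-3995} = -67 - \left(-22283\right) \left(- \frac{1}{3995}\right) = -67 - \frac{22283}{3995} = - \frac{289948}{3995}$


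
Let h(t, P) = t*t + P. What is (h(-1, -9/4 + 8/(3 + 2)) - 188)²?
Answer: 14085009/400 ≈ 35213.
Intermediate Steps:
h(t, P) = P + t² (h(t, P) = t² + P = P + t²)
(h(-1, -9/4 + 8/(3 + 2)) - 188)² = (((-9/4 + 8/(3 + 2)) + (-1)²) - 188)² = (((-9*¼ + 8/5) + 1) - 188)² = (((-9/4 + 8*(⅕)) + 1) - 188)² = (((-9/4 + 8/5) + 1) - 188)² = ((-13/20 + 1) - 188)² = (7/20 - 188)² = (-3753/20)² = 14085009/400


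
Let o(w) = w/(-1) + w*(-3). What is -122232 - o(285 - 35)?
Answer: -121232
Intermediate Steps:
o(w) = -4*w (o(w) = w*(-1) - 3*w = -w - 3*w = -4*w)
-122232 - o(285 - 35) = -122232 - (-4)*(285 - 35) = -122232 - (-4)*250 = -122232 - 1*(-1000) = -122232 + 1000 = -121232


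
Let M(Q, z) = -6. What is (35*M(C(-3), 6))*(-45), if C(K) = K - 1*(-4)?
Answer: 9450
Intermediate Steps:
C(K) = 4 + K (C(K) = K + 4 = 4 + K)
(35*M(C(-3), 6))*(-45) = (35*(-6))*(-45) = -210*(-45) = 9450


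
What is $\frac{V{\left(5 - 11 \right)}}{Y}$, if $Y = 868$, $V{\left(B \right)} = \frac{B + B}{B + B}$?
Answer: $\frac{1}{868} \approx 0.0011521$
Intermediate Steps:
$V{\left(B \right)} = 1$ ($V{\left(B \right)} = \frac{2 B}{2 B} = 2 B \frac{1}{2 B} = 1$)
$\frac{V{\left(5 - 11 \right)}}{Y} = 1 \cdot \frac{1}{868} = \frac{1}{868}$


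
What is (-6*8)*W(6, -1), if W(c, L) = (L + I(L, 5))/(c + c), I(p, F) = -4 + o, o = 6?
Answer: -4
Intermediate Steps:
I(p, F) = 2 (I(p, F) = -4 + 6 = 2)
W(c, L) = (2 + L)/(2*c) (W(c, L) = (L + 2)/(c + c) = (2 + L)/((2*c)) = (2 + L)*(1/(2*c)) = (2 + L)/(2*c))
(-6*8)*W(6, -1) = (-6*8)*((1/2)*(2 - 1)/6) = -24/6 = -48*1/12 = -4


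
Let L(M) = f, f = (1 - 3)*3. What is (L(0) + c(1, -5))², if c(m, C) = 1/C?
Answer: 961/25 ≈ 38.440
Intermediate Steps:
f = -6 (f = -2*3 = -6)
L(M) = -6
(L(0) + c(1, -5))² = (-6 + 1/(-5))² = (-6 - ⅕)² = (-31/5)² = 961/25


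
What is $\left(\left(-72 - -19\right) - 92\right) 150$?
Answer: $-21750$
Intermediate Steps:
$\left(\left(-72 - -19\right) - 92\right) 150 = \left(\left(-72 + 19\right) - 92\right) 150 = \left(-53 - 92\right) 150 = \left(-145\right) 150 = -21750$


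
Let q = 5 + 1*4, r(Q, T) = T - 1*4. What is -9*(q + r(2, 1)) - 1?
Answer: -55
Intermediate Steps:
r(Q, T) = -4 + T (r(Q, T) = T - 4 = -4 + T)
q = 9 (q = 5 + 4 = 9)
-9*(q + r(2, 1)) - 1 = -9*(9 + (-4 + 1)) - 1 = -9*(9 - 3) - 1 = -9*6 - 1 = -54 - 1 = -55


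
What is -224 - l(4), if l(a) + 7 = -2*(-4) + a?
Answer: -229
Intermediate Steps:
l(a) = 1 + a (l(a) = -7 + (-2*(-4) + a) = -7 + (8 + a) = 1 + a)
-224 - l(4) = -224 - (1 + 4) = -224 - 1*5 = -224 - 5 = -229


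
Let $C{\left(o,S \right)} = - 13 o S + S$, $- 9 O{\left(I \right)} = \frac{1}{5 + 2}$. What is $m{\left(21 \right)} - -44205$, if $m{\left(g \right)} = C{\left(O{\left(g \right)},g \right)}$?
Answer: $\frac{132691}{3} \approx 44230.0$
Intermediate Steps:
$O{\left(I \right)} = - \frac{1}{63}$ ($O{\left(I \right)} = - \frac{1}{9 \left(5 + 2\right)} = - \frac{1}{9 \cdot 7} = \left(- \frac{1}{9}\right) \frac{1}{7} = - \frac{1}{63}$)
$C{\left(o,S \right)} = S - 13 S o$ ($C{\left(o,S \right)} = - 13 S o + S = S - 13 S o$)
$m{\left(g \right)} = \frac{76 g}{63}$ ($m{\left(g \right)} = g \left(1 - - \frac{13}{63}\right) = g \left(1 + \frac{13}{63}\right) = g \frac{76}{63} = \frac{76 g}{63}$)
$m{\left(21 \right)} - -44205 = \frac{76}{63} \cdot 21 - -44205 = \frac{76}{3} + 44205 = \frac{132691}{3}$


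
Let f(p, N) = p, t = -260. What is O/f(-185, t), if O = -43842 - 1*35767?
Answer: 79609/185 ≈ 430.32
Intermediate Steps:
O = -79609 (O = -43842 - 35767 = -79609)
O/f(-185, t) = -79609/(-185) = -79609*(-1/185) = 79609/185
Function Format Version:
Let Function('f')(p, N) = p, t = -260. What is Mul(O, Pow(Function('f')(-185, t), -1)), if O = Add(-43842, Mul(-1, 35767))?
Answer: Rational(79609, 185) ≈ 430.32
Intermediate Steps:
O = -79609 (O = Add(-43842, -35767) = -79609)
Mul(O, Pow(Function('f')(-185, t), -1)) = Mul(-79609, Pow(-185, -1)) = Mul(-79609, Rational(-1, 185)) = Rational(79609, 185)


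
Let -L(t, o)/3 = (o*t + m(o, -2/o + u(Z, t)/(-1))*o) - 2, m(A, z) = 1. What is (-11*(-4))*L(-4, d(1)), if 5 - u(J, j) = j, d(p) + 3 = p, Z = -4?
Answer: -528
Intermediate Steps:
d(p) = -3 + p
u(J, j) = 5 - j
L(t, o) = 6 - 3*o - 3*o*t (L(t, o) = -3*((o*t + 1*o) - 2) = -3*((o*t + o) - 2) = -3*((o + o*t) - 2) = -3*(-2 + o + o*t) = 6 - 3*o - 3*o*t)
(-11*(-4))*L(-4, d(1)) = (-11*(-4))*(6 - 3*(-3 + 1) - 3*(-3 + 1)*(-4)) = 44*(6 - 3*(-2) - 3*(-2)*(-4)) = 44*(6 + 6 - 24) = 44*(-12) = -528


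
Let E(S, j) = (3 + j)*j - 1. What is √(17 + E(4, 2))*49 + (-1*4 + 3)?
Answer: -1 + 49*√26 ≈ 248.85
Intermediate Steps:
E(S, j) = -1 + j*(3 + j) (E(S, j) = j*(3 + j) - 1 = -1 + j*(3 + j))
√(17 + E(4, 2))*49 + (-1*4 + 3) = √(17 + (-1 + 2² + 3*2))*49 + (-1*4 + 3) = √(17 + (-1 + 4 + 6))*49 + (-4 + 3) = √(17 + 9)*49 - 1 = √26*49 - 1 = 49*√26 - 1 = -1 + 49*√26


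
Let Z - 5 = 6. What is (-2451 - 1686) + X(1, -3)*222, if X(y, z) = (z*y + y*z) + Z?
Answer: -3027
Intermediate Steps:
Z = 11 (Z = 5 + 6 = 11)
X(y, z) = 11 + 2*y*z (X(y, z) = (z*y + y*z) + 11 = (y*z + y*z) + 11 = 2*y*z + 11 = 11 + 2*y*z)
(-2451 - 1686) + X(1, -3)*222 = (-2451 - 1686) + (11 + 2*1*(-3))*222 = -4137 + (11 - 6)*222 = -4137 + 5*222 = -4137 + 1110 = -3027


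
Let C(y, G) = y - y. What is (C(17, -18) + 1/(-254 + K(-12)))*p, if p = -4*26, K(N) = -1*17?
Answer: 104/271 ≈ 0.38376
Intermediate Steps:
K(N) = -17
C(y, G) = 0
p = -104
(C(17, -18) + 1/(-254 + K(-12)))*p = (0 + 1/(-254 - 17))*(-104) = (0 + 1/(-271))*(-104) = (0 - 1/271)*(-104) = -1/271*(-104) = 104/271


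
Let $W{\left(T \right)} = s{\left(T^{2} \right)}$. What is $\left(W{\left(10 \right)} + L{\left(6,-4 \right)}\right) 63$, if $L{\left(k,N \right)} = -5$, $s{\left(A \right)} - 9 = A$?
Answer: $6552$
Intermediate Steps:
$s{\left(A \right)} = 9 + A$
$W{\left(T \right)} = 9 + T^{2}$
$\left(W{\left(10 \right)} + L{\left(6,-4 \right)}\right) 63 = \left(\left(9 + 10^{2}\right) - 5\right) 63 = \left(\left(9 + 100\right) - 5\right) 63 = \left(109 - 5\right) 63 = 104 \cdot 63 = 6552$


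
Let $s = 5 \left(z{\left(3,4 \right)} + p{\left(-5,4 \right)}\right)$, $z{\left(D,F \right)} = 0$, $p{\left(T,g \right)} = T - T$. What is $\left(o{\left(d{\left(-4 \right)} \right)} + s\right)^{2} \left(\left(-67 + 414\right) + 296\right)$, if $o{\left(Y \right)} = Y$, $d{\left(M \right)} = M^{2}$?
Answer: $164608$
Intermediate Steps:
$p{\left(T,g \right)} = 0$
$s = 0$ ($s = 5 \left(0 + 0\right) = 5 \cdot 0 = 0$)
$\left(o{\left(d{\left(-4 \right)} \right)} + s\right)^{2} \left(\left(-67 + 414\right) + 296\right) = \left(\left(-4\right)^{2} + 0\right)^{2} \left(\left(-67 + 414\right) + 296\right) = \left(16 + 0\right)^{2} \left(347 + 296\right) = 16^{2} \cdot 643 = 256 \cdot 643 = 164608$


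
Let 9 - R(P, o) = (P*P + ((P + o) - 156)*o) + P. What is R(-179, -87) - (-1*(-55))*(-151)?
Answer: -60262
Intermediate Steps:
R(P, o) = 9 - P - P² - o*(-156 + P + o) (R(P, o) = 9 - ((P*P + ((P + o) - 156)*o) + P) = 9 - ((P² + (-156 + P + o)*o) + P) = 9 - ((P² + o*(-156 + P + o)) + P) = 9 - (P + P² + o*(-156 + P + o)) = 9 + (-P - P² - o*(-156 + P + o)) = 9 - P - P² - o*(-156 + P + o))
R(-179, -87) - (-1*(-55))*(-151) = (9 - 1*(-179) - 1*(-179)² - 1*(-87)² + 156*(-87) - 1*(-179)*(-87)) - (-1*(-55))*(-151) = (9 + 179 - 1*32041 - 1*7569 - 13572 - 15573) - 55*(-151) = (9 + 179 - 32041 - 7569 - 13572 - 15573) - 1*(-8305) = -68567 + 8305 = -60262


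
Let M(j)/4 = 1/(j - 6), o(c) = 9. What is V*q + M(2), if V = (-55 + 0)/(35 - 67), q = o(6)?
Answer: 463/32 ≈ 14.469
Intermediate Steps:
q = 9
V = 55/32 (V = -55/(-32) = -55*(-1/32) = 55/32 ≈ 1.7188)
M(j) = 4/(-6 + j) (M(j) = 4/(j - 6) = 4/(-6 + j))
V*q + M(2) = (55/32)*9 + 4/(-6 + 2) = 495/32 + 4/(-4) = 495/32 + 4*(-¼) = 495/32 - 1 = 463/32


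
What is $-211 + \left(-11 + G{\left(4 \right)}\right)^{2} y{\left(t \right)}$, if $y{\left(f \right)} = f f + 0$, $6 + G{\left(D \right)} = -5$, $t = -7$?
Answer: $23505$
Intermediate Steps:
$G{\left(D \right)} = -11$ ($G{\left(D \right)} = -6 - 5 = -11$)
$y{\left(f \right)} = f^{2}$ ($y{\left(f \right)} = f^{2} + 0 = f^{2}$)
$-211 + \left(-11 + G{\left(4 \right)}\right)^{2} y{\left(t \right)} = -211 + \left(-11 - 11\right)^{2} \left(-7\right)^{2} = -211 + \left(-22\right)^{2} \cdot 49 = -211 + 484 \cdot 49 = -211 + 23716 = 23505$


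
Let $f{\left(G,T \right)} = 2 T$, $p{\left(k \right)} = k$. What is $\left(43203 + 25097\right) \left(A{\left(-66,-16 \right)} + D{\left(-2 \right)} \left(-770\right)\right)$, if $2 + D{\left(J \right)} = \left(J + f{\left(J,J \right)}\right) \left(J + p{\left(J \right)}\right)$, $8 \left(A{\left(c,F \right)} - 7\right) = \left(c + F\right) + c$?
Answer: $-1157787450$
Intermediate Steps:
$A{\left(c,F \right)} = 7 + \frac{c}{4} + \frac{F}{8}$ ($A{\left(c,F \right)} = 7 + \frac{\left(c + F\right) + c}{8} = 7 + \frac{\left(F + c\right) + c}{8} = 7 + \frac{F + 2 c}{8} = 7 + \left(\frac{c}{4} + \frac{F}{8}\right) = 7 + \frac{c}{4} + \frac{F}{8}$)
$D{\left(J \right)} = -2 + 6 J^{2}$ ($D{\left(J \right)} = -2 + \left(J + 2 J\right) \left(J + J\right) = -2 + 3 J 2 J = -2 + 6 J^{2}$)
$\left(43203 + 25097\right) \left(A{\left(-66,-16 \right)} + D{\left(-2 \right)} \left(-770\right)\right) = \left(43203 + 25097\right) \left(\left(7 + \frac{1}{4} \left(-66\right) + \frac{1}{8} \left(-16\right)\right) + \left(-2 + 6 \left(-2\right)^{2}\right) \left(-770\right)\right) = 68300 \left(\left(7 - \frac{33}{2} - 2\right) + \left(-2 + 6 \cdot 4\right) \left(-770\right)\right) = 68300 \left(- \frac{23}{2} + \left(-2 + 24\right) \left(-770\right)\right) = 68300 \left(- \frac{23}{2} + 22 \left(-770\right)\right) = 68300 \left(- \frac{23}{2} - 16940\right) = 68300 \left(- \frac{33903}{2}\right) = -1157787450$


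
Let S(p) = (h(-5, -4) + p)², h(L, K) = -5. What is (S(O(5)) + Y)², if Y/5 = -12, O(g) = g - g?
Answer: 1225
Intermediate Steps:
O(g) = 0
Y = -60 (Y = 5*(-12) = -60)
S(p) = (-5 + p)²
(S(O(5)) + Y)² = ((-5 + 0)² - 60)² = ((-5)² - 60)² = (25 - 60)² = (-35)² = 1225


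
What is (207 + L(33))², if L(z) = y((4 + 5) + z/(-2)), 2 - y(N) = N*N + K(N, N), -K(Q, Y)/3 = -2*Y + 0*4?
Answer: 625681/16 ≈ 39105.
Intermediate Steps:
K(Q, Y) = 6*Y (K(Q, Y) = -3*(-2*Y + 0*4) = -3*(-2*Y + 0) = -(-6)*Y = 6*Y)
y(N) = 2 - N² - 6*N (y(N) = 2 - (N*N + 6*N) = 2 - (N² + 6*N) = 2 + (-N² - 6*N) = 2 - N² - 6*N)
L(z) = -52 - (9 - z/2)² + 3*z (L(z) = 2 - ((4 + 5) + z/(-2))² - 6*((4 + 5) + z/(-2)) = 2 - (9 + z*(-½))² - 6*(9 + z*(-½)) = 2 - (9 - z/2)² - 6*(9 - z/2) = 2 - (9 - z/2)² + (-54 + 3*z) = -52 - (9 - z/2)² + 3*z)
(207 + L(33))² = (207 + (-133 + 12*33 - ¼*33²))² = (207 + (-133 + 396 - ¼*1089))² = (207 + (-133 + 396 - 1089/4))² = (207 - 37/4)² = (791/4)² = 625681/16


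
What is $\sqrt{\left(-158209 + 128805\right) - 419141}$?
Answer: $i \sqrt{448545} \approx 669.74 i$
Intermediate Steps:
$\sqrt{\left(-158209 + 128805\right) - 419141} = \sqrt{-29404 - 419141} = \sqrt{-448545} = i \sqrt{448545}$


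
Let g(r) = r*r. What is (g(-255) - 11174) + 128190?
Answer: 182041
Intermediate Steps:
g(r) = r**2
(g(-255) - 11174) + 128190 = ((-255)**2 - 11174) + 128190 = (65025 - 11174) + 128190 = 53851 + 128190 = 182041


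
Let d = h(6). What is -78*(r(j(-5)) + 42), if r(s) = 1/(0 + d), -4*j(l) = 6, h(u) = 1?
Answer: -3354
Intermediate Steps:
d = 1
j(l) = -3/2 (j(l) = -¼*6 = -3/2)
r(s) = 1 (r(s) = 1/(0 + 1) = 1/1 = 1)
-78*(r(j(-5)) + 42) = -78*(1 + 42) = -78*43 = -3354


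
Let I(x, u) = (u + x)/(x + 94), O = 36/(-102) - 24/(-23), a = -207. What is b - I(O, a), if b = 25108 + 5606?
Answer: 1137235803/37024 ≈ 30716.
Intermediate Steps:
b = 30714
O = 270/391 (O = 36*(-1/102) - 24*(-1/23) = -6/17 + 24/23 = 270/391 ≈ 0.69054)
I(x, u) = (u + x)/(94 + x)
b - I(O, a) = 30714 - (-207 + 270/391)/(94 + 270/391) = 30714 - (-80667)/(37024/391*391) = 30714 - 391*(-80667)/(37024*391) = 30714 - 1*(-80667/37024) = 30714 + 80667/37024 = 1137235803/37024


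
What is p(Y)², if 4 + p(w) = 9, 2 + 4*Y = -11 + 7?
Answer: 25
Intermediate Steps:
Y = -3/2 (Y = -½ + (-11 + 7)/4 = -½ + (¼)*(-4) = -½ - 1 = -3/2 ≈ -1.5000)
p(w) = 5 (p(w) = -4 + 9 = 5)
p(Y)² = 5² = 25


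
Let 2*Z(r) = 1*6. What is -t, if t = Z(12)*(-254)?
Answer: 762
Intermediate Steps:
Z(r) = 3 (Z(r) = (1*6)/2 = (1/2)*6 = 3)
t = -762 (t = 3*(-254) = -762)
-t = -1*(-762) = 762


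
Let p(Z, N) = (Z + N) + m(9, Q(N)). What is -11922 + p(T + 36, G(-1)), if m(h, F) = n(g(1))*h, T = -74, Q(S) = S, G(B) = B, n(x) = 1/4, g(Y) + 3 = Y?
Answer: -47835/4 ≈ -11959.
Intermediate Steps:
g(Y) = -3 + Y
n(x) = 1/4
m(h, F) = h/4
p(Z, N) = 9/4 + N + Z (p(Z, N) = (Z + N) + (1/4)*9 = (N + Z) + 9/4 = 9/4 + N + Z)
-11922 + p(T + 36, G(-1)) = -11922 + (9/4 - 1 + (-74 + 36)) = -11922 + (9/4 - 1 - 38) = -11922 - 147/4 = -47835/4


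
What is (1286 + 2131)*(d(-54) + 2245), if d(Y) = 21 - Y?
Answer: 7927440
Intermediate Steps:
(1286 + 2131)*(d(-54) + 2245) = (1286 + 2131)*((21 - 1*(-54)) + 2245) = 3417*((21 + 54) + 2245) = 3417*(75 + 2245) = 3417*2320 = 7927440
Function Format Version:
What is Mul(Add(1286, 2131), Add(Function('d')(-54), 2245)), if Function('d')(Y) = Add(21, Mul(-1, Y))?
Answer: 7927440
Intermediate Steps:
Mul(Add(1286, 2131), Add(Function('d')(-54), 2245)) = Mul(Add(1286, 2131), Add(Add(21, Mul(-1, -54)), 2245)) = Mul(3417, Add(Add(21, 54), 2245)) = Mul(3417, Add(75, 2245)) = Mul(3417, 2320) = 7927440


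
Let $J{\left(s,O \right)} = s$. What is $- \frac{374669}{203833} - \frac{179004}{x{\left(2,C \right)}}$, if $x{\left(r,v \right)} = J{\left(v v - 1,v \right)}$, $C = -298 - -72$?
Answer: $- \frac{18541047169}{3470256825} \approx -5.3428$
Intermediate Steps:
$C = -226$ ($C = -298 + 72 = -226$)
$x{\left(r,v \right)} = -1 + v^{2}$ ($x{\left(r,v \right)} = v v - 1 = v^{2} - 1 = -1 + v^{2}$)
$- \frac{374669}{203833} - \frac{179004}{x{\left(2,C \right)}} = - \frac{374669}{203833} - \frac{179004}{-1 + \left(-226\right)^{2}} = \left(-374669\right) \frac{1}{203833} - \frac{179004}{-1 + 51076} = - \frac{374669}{203833} - \frac{179004}{51075} = - \frac{374669}{203833} - \frac{59668}{17025} = - \frac{18541047169}{3470256825}$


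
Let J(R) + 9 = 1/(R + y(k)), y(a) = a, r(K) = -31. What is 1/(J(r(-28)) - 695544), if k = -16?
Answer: -47/32690992 ≈ -1.4377e-6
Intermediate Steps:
J(R) = -9 + 1/(-16 + R) (J(R) = -9 + 1/(R - 16) = -9 + 1/(-16 + R))
1/(J(r(-28)) - 695544) = 1/((145 - 9*(-31))/(-16 - 31) - 695544) = 1/((145 + 279)/(-47) - 695544) = 1/(-1/47*424 - 695544) = 1/(-424/47 - 695544) = 1/(-32690992/47) = -47/32690992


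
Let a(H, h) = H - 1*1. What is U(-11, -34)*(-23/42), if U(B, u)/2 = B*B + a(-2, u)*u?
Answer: -5129/21 ≈ -244.24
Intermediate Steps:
a(H, h) = -1 + H (a(H, h) = H - 1 = -1 + H)
U(B, u) = -6*u + 2*B² (U(B, u) = 2*(B*B + (-1 - 2)*u) = 2*(B² - 3*u) = -6*u + 2*B²)
U(-11, -34)*(-23/42) = (-6*(-34) + 2*(-11)²)*(-23/42) = (204 + 2*121)*(-23*1/42) = (204 + 242)*(-23/42) = 446*(-23/42) = -5129/21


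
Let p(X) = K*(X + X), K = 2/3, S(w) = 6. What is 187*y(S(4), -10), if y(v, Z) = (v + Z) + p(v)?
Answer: 748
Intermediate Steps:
K = 2/3 (K = 2*(1/3) = 2/3 ≈ 0.66667)
p(X) = 4*X/3 (p(X) = 2*(X + X)/3 = 2*(2*X)/3 = 4*X/3)
y(v, Z) = Z + 7*v/3 (y(v, Z) = (v + Z) + 4*v/3 = (Z + v) + 4*v/3 = Z + 7*v/3)
187*y(S(4), -10) = 187*(-10 + (7/3)*6) = 187*(-10 + 14) = 187*4 = 748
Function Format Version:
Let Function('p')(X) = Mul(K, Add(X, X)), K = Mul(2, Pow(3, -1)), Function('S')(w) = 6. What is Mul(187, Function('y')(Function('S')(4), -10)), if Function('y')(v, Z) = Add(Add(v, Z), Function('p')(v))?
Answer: 748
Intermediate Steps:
K = Rational(2, 3) (K = Mul(2, Rational(1, 3)) = Rational(2, 3) ≈ 0.66667)
Function('p')(X) = Mul(Rational(4, 3), X) (Function('p')(X) = Mul(Rational(2, 3), Add(X, X)) = Mul(Rational(2, 3), Mul(2, X)) = Mul(Rational(4, 3), X))
Function('y')(v, Z) = Add(Z, Mul(Rational(7, 3), v)) (Function('y')(v, Z) = Add(Add(v, Z), Mul(Rational(4, 3), v)) = Add(Add(Z, v), Mul(Rational(4, 3), v)) = Add(Z, Mul(Rational(7, 3), v)))
Mul(187, Function('y')(Function('S')(4), -10)) = Mul(187, Add(-10, Mul(Rational(7, 3), 6))) = Mul(187, Add(-10, 14)) = Mul(187, 4) = 748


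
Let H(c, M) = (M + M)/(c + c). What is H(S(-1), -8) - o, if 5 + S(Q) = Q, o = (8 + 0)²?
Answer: -188/3 ≈ -62.667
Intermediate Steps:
o = 64 (o = 8² = 64)
S(Q) = -5 + Q
H(c, M) = M/c (H(c, M) = (2*M)/((2*c)) = (2*M)*(1/(2*c)) = M/c)
H(S(-1), -8) - o = -8/(-5 - 1) - 1*64 = -8/(-6) - 64 = -8*(-⅙) - 64 = 4/3 - 64 = -188/3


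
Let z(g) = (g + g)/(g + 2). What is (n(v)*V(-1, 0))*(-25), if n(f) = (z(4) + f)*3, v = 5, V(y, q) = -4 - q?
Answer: 1900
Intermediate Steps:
z(g) = 2*g/(2 + g) (z(g) = (2*g)/(2 + g) = 2*g/(2 + g))
n(f) = 4 + 3*f (n(f) = (2*4/(2 + 4) + f)*3 = (2*4/6 + f)*3 = (2*4*(⅙) + f)*3 = (4/3 + f)*3 = 4 + 3*f)
(n(v)*V(-1, 0))*(-25) = ((4 + 3*5)*(-4 - 1*0))*(-25) = ((4 + 15)*(-4 + 0))*(-25) = (19*(-4))*(-25) = -76*(-25) = 1900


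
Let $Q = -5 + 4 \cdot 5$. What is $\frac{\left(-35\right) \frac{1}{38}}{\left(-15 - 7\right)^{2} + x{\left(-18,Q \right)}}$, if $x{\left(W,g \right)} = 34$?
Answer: $- \frac{5}{2812} \approx -0.0017781$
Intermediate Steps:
$Q = 15$ ($Q = -5 + 20 = 15$)
$\frac{\left(-35\right) \frac{1}{38}}{\left(-15 - 7\right)^{2} + x{\left(-18,Q \right)}} = \frac{\left(-35\right) \frac{1}{38}}{\left(-15 - 7\right)^{2} + 34} = \frac{\left(-35\right) \frac{1}{38}}{\left(-22\right)^{2} + 34} = - \frac{35}{38 \left(484 + 34\right)} = - \frac{35}{38 \cdot 518} = \left(- \frac{35}{38}\right) \frac{1}{518} = - \frac{5}{2812}$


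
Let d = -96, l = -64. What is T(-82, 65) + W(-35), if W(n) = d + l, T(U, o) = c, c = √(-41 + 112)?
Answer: -160 + √71 ≈ -151.57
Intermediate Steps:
c = √71 ≈ 8.4261
T(U, o) = √71
W(n) = -160 (W(n) = -96 - 64 = -160)
T(-82, 65) + W(-35) = √71 - 160 = -160 + √71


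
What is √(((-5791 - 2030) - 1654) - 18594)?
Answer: I*√28069 ≈ 167.54*I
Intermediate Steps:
√(((-5791 - 2030) - 1654) - 18594) = √((-7821 - 1654) - 18594) = √(-9475 - 18594) = √(-28069) = I*√28069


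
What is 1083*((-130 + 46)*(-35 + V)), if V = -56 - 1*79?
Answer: 15465240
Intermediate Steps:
V = -135 (V = -56 - 79 = -135)
1083*((-130 + 46)*(-35 + V)) = 1083*((-130 + 46)*(-35 - 135)) = 1083*(-84*(-170)) = 1083*14280 = 15465240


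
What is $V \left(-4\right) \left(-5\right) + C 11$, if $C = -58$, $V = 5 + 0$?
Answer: $-538$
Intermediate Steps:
$V = 5$
$V \left(-4\right) \left(-5\right) + C 11 = 5 \left(-4\right) \left(-5\right) - 638 = \left(-20\right) \left(-5\right) - 638 = 100 - 638 = -538$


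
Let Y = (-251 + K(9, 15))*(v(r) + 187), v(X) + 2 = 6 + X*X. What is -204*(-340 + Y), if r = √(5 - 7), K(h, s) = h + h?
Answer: 9052908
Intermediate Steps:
K(h, s) = 2*h
r = I*√2 (r = √(-2) = I*√2 ≈ 1.4142*I)
v(X) = 4 + X² (v(X) = -2 + (6 + X*X) = -2 + (6 + X²) = 4 + X²)
Y = -44037 (Y = (-251 + 2*9)*((4 + (I*√2)²) + 187) = (-251 + 18)*((4 - 2) + 187) = -233*(2 + 187) = -233*189 = -44037)
-204*(-340 + Y) = -204*(-340 - 44037) = -204*(-44377) = 9052908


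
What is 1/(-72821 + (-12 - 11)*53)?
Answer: -1/74040 ≈ -1.3506e-5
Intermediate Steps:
1/(-72821 + (-12 - 11)*53) = 1/(-72821 - 23*53) = 1/(-72821 - 1219) = 1/(-74040) = -1/74040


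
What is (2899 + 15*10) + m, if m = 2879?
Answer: 5928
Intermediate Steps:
(2899 + 15*10) + m = (2899 + 15*10) + 2879 = (2899 + 150) + 2879 = 3049 + 2879 = 5928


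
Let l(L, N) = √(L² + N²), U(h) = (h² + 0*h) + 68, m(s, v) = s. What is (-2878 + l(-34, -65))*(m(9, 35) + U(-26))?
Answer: -2167134 + 753*√5381 ≈ -2.1119e+6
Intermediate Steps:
U(h) = 68 + h² (U(h) = (h² + 0) + 68 = h² + 68 = 68 + h²)
(-2878 + l(-34, -65))*(m(9, 35) + U(-26)) = (-2878 + √((-34)² + (-65)²))*(9 + (68 + (-26)²)) = (-2878 + √(1156 + 4225))*(9 + (68 + 676)) = (-2878 + √5381)*(9 + 744) = (-2878 + √5381)*753 = -2167134 + 753*√5381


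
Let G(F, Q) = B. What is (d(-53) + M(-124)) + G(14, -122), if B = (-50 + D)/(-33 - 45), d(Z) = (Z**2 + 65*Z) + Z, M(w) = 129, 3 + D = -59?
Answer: -21784/39 ≈ -558.56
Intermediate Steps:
D = -62 (D = -3 - 59 = -62)
d(Z) = Z**2 + 66*Z
B = 56/39 (B = (-50 - 62)/(-33 - 45) = -112/(-78) = -112*(-1/78) = 56/39 ≈ 1.4359)
G(F, Q) = 56/39
(d(-53) + M(-124)) + G(14, -122) = (-53*(66 - 53) + 129) + 56/39 = (-53*13 + 129) + 56/39 = (-689 + 129) + 56/39 = -560 + 56/39 = -21784/39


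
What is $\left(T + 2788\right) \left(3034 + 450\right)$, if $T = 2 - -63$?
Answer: $9939852$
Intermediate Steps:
$T = 65$ ($T = 2 + 63 = 65$)
$\left(T + 2788\right) \left(3034 + 450\right) = \left(65 + 2788\right) \left(3034 + 450\right) = 2853 \cdot 3484 = 9939852$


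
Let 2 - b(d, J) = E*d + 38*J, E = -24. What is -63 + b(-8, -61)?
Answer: 2065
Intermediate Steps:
b(d, J) = 2 - 38*J + 24*d (b(d, J) = 2 - (-24*d + 38*J) = 2 + (-38*J + 24*d) = 2 - 38*J + 24*d)
-63 + b(-8, -61) = -63 + (2 - 38*(-61) + 24*(-8)) = -63 + (2 + 2318 - 192) = -63 + 2128 = 2065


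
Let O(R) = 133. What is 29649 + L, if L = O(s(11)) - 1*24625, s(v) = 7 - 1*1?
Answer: 5157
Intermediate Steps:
s(v) = 6 (s(v) = 7 - 1 = 6)
L = -24492 (L = 133 - 1*24625 = 133 - 24625 = -24492)
29649 + L = 29649 - 24492 = 5157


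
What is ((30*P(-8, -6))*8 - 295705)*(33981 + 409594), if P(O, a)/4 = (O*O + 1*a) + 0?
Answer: -106469089375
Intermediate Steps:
P(O, a) = 4*a + 4*O² (P(O, a) = 4*((O*O + 1*a) + 0) = 4*((O² + a) + 0) = 4*((a + O²) + 0) = 4*(a + O²) = 4*a + 4*O²)
((30*P(-8, -6))*8 - 295705)*(33981 + 409594) = ((30*(4*(-6) + 4*(-8)²))*8 - 295705)*(33981 + 409594) = ((30*(-24 + 4*64))*8 - 295705)*443575 = ((30*(-24 + 256))*8 - 295705)*443575 = ((30*232)*8 - 295705)*443575 = (6960*8 - 295705)*443575 = (55680 - 295705)*443575 = -240025*443575 = -106469089375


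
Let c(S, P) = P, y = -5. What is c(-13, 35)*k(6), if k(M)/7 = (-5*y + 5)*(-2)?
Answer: -14700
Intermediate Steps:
k(M) = -420 (k(M) = 7*((-5*(-5) + 5)*(-2)) = 7*((25 + 5)*(-2)) = 7*(30*(-2)) = 7*(-60) = -420)
c(-13, 35)*k(6) = 35*(-420) = -14700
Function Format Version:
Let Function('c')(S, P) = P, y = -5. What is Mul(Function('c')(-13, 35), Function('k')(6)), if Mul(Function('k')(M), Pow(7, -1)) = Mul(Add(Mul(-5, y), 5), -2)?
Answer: -14700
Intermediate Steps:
Function('k')(M) = -420 (Function('k')(M) = Mul(7, Mul(Add(Mul(-5, -5), 5), -2)) = Mul(7, Mul(Add(25, 5), -2)) = Mul(7, Mul(30, -2)) = Mul(7, -60) = -420)
Mul(Function('c')(-13, 35), Function('k')(6)) = Mul(35, -420) = -14700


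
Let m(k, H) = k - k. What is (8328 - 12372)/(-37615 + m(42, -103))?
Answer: 4044/37615 ≈ 0.10751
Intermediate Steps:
m(k, H) = 0
(8328 - 12372)/(-37615 + m(42, -103)) = (8328 - 12372)/(-37615 + 0) = -4044/(-37615) = -4044*(-1/37615) = 4044/37615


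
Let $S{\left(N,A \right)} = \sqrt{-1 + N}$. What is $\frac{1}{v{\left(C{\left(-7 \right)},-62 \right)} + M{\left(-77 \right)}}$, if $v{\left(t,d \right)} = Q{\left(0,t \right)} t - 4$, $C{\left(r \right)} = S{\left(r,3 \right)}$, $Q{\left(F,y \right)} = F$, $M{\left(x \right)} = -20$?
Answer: $- \frac{1}{24} \approx -0.041667$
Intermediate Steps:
$C{\left(r \right)} = \sqrt{-1 + r}$
$v{\left(t,d \right)} = -4$ ($v{\left(t,d \right)} = 0 t - 4 = 0 - 4 = -4$)
$\frac{1}{v{\left(C{\left(-7 \right)},-62 \right)} + M{\left(-77 \right)}} = \frac{1}{-4 - 20} = \frac{1}{-24} = - \frac{1}{24}$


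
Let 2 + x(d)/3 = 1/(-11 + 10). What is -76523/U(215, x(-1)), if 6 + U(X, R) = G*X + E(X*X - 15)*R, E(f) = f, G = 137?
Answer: 76523/386441 ≈ 0.19802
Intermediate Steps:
x(d) = -9 (x(d) = -6 + 3/(-11 + 10) = -6 + 3/(-1) = -6 + 3*(-1) = -6 - 3 = -9)
U(X, R) = -6 + 137*X + R*(-15 + X²) (U(X, R) = -6 + (137*X + (X*X - 15)*R) = -6 + (137*X + (X² - 15)*R) = -6 + (137*X + (-15 + X²)*R) = -6 + (137*X + R*(-15 + X²)) = -6 + 137*X + R*(-15 + X²))
-76523/U(215, x(-1)) = -76523/(-6 + 137*215 - 9*(-15 + 215²)) = -76523/(-6 + 29455 - 9*(-15 + 46225)) = -76523/(-6 + 29455 - 9*46210) = -76523/(-6 + 29455 - 415890) = -76523/(-386441) = -76523*(-1/386441) = 76523/386441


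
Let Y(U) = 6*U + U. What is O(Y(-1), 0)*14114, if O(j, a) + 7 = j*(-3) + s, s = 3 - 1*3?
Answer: 197596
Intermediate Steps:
s = 0 (s = 3 - 3 = 0)
Y(U) = 7*U
O(j, a) = -7 - 3*j (O(j, a) = -7 + (j*(-3) + 0) = -7 + (-3*j + 0) = -7 - 3*j)
O(Y(-1), 0)*14114 = (-7 - 21*(-1))*14114 = (-7 - 3*(-7))*14114 = (-7 + 21)*14114 = 14*14114 = 197596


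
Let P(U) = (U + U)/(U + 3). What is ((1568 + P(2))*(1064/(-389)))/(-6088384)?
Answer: 260813/370059590 ≈ 0.00070479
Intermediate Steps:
P(U) = 2*U/(3 + U) (P(U) = (2*U)/(3 + U) = 2*U/(3 + U))
((1568 + P(2))*(1064/(-389)))/(-6088384) = ((1568 + 2*2/(3 + 2))*(1064/(-389)))/(-6088384) = ((1568 + 2*2/5)*(1064*(-1/389)))*(-1/6088384) = ((1568 + 2*2*(⅕))*(-1064/389))*(-1/6088384) = ((1568 + ⅘)*(-1064/389))*(-1/6088384) = ((7844/5)*(-1064/389))*(-1/6088384) = -8346016/1945*(-1/6088384) = 260813/370059590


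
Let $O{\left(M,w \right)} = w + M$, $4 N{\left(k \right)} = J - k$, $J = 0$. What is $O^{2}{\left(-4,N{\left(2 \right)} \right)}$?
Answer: $\frac{81}{4} \approx 20.25$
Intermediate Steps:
$N{\left(k \right)} = - \frac{k}{4}$ ($N{\left(k \right)} = \frac{0 - k}{4} = \frac{\left(-1\right) k}{4} = - \frac{k}{4}$)
$O{\left(M,w \right)} = M + w$
$O^{2}{\left(-4,N{\left(2 \right)} \right)} = \left(-4 - \frac{1}{2}\right)^{2} = \left(- \frac{9}{2}\right)^{2} = \frac{81}{4}$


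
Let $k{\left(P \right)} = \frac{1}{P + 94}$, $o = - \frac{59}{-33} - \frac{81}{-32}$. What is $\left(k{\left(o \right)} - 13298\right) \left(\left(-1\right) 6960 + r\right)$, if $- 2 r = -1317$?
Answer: $\frac{8700252897891}{103825} \approx 8.3797 \cdot 10^{7}$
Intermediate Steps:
$r = \frac{1317}{2}$ ($r = \left(- \frac{1}{2}\right) \left(-1317\right) = \frac{1317}{2} \approx 658.5$)
$o = \frac{4561}{1056}$ ($o = \left(-59\right) \left(- \frac{1}{33}\right) - - \frac{81}{32} = \frac{59}{33} + \frac{81}{32} = \frac{4561}{1056} \approx 4.3191$)
$k{\left(P \right)} = \frac{1}{94 + P}$
$\left(k{\left(o \right)} - 13298\right) \left(\left(-1\right) 6960 + r\right) = \left(\frac{1}{94 + \frac{4561}{1056}} - 13298\right) \left(\left(-1\right) 6960 + \frac{1317}{2}\right) = \left(\frac{1}{\frac{103825}{1056}} - 13298\right) \left(-6960 + \frac{1317}{2}\right) = \left(\frac{1056}{103825} - 13298\right) \left(- \frac{12603}{2}\right) = \left(- \frac{1380663794}{103825}\right) \left(- \frac{12603}{2}\right) = \frac{8700252897891}{103825}$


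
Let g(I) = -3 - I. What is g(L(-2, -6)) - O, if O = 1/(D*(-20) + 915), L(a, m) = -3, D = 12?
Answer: -1/675 ≈ -0.0014815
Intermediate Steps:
O = 1/675 (O = 1/(12*(-20) + 915) = 1/(-240 + 915) = 1/675 ≈ 0.0014815)
g(L(-2, -6)) - O = (-3 - 1*(-3)) - 1*1/675 = (-3 + 3) - 1/675 = 0 - 1/675 = -1/675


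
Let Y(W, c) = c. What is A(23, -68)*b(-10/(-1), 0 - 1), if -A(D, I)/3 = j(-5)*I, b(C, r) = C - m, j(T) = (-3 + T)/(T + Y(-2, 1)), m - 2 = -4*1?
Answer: 4896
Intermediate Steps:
m = -2 (m = 2 - 4*1 = 2 - 4 = -2)
j(T) = (-3 + T)/(1 + T) (j(T) = (-3 + T)/(T + 1) = (-3 + T)/(1 + T))
b(C, r) = 2 + C (b(C, r) = C - 1*(-2) = C + 2 = 2 + C)
A(D, I) = -6*I (A(D, I) = -3*(-3 - 5)/(1 - 5)*I = -3*-8/(-4)*I = -3*(-¼*(-8))*I = -6*I)
A(23, -68)*b(-10/(-1), 0 - 1) = (-6*(-68))*(2 - 10/(-1)) = 408*(2 - 10*(-1)) = 408*(2 + 10) = 408*12 = 4896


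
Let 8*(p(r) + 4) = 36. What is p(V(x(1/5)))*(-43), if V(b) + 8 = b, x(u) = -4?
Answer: -43/2 ≈ -21.500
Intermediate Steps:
V(b) = -8 + b
p(r) = ½ (p(r) = -4 + (⅛)*36 = -4 + 9/2 = ½)
p(V(x(1/5)))*(-43) = (½)*(-43) = -43/2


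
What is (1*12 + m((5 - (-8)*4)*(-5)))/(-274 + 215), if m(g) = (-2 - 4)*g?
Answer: -1122/59 ≈ -19.017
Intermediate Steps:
m(g) = -6*g
(1*12 + m((5 - (-8)*4)*(-5)))/(-274 + 215) = (1*12 - 6*(5 - (-8)*4)*(-5))/(-274 + 215) = (12 - 6*(5 - 2*(-16))*(-5))/(-59) = (12 - 6*(5 + 32)*(-5))*(-1/59) = (12 - 222*(-5))*(-1/59) = (12 - 6*(-185))*(-1/59) = (12 + 1110)*(-1/59) = 1122*(-1/59) = -1122/59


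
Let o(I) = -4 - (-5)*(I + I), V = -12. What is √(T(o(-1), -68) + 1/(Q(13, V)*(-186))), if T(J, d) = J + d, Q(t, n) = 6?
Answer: I*√2836903/186 ≈ 9.0554*I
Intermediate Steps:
o(I) = -4 + 10*I (o(I) = -4 - (-5)*2*I = -4 - (-10)*I = -4 + 10*I)
√(T(o(-1), -68) + 1/(Q(13, V)*(-186))) = √(((-4 + 10*(-1)) - 68) + 1/(6*(-186))) = √(((-4 - 10) - 68) + 1/(-1116)) = √((-14 - 68) - 1/1116) = √(-82 - 1/1116) = √(-91513/1116) = I*√2836903/186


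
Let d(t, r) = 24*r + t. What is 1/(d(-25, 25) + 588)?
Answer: 1/1163 ≈ 0.00085985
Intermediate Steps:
d(t, r) = t + 24*r
1/(d(-25, 25) + 588) = 1/((-25 + 24*25) + 588) = 1/((-25 + 600) + 588) = 1/(575 + 588) = 1/1163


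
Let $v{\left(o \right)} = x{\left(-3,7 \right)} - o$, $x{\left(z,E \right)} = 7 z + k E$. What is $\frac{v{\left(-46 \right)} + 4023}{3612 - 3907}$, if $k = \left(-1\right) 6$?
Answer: $- \frac{4006}{295} \approx -13.58$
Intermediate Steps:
$k = -6$
$x{\left(z,E \right)} = - 6 E + 7 z$ ($x{\left(z,E \right)} = 7 z - 6 E = - 6 E + 7 z$)
$v{\left(o \right)} = -63 - o$ ($v{\left(o \right)} = \left(\left(-6\right) 7 + 7 \left(-3\right)\right) - o = \left(-42 - 21\right) - o = -63 - o$)
$\frac{v{\left(-46 \right)} + 4023}{3612 - 3907} = \frac{\left(-63 - -46\right) + 4023}{3612 - 3907} = \frac{\left(-63 + 46\right) + 4023}{-295} = \left(-17 + 4023\right) \left(- \frac{1}{295}\right) = 4006 \left(- \frac{1}{295}\right) = - \frac{4006}{295}$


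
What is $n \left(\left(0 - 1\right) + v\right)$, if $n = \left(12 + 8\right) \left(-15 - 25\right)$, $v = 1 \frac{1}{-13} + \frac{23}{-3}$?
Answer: $\frac{272800}{39} \approx 6994.9$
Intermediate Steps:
$v = - \frac{302}{39}$ ($v = 1 \left(- \frac{1}{13}\right) + 23 \left(- \frac{1}{3}\right) = - \frac{1}{13} - \frac{23}{3} = - \frac{302}{39} \approx -7.7436$)
$n = -800$ ($n = 20 \left(-40\right) = -800$)
$n \left(\left(0 - 1\right) + v\right) = - 800 \left(\left(0 - 1\right) - \frac{302}{39}\right) = - 800 \left(-1 - \frac{302}{39}\right) = \left(-800\right) \left(- \frac{341}{39}\right) = \frac{272800}{39}$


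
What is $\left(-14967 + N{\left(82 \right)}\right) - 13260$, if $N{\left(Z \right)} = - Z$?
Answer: $-28309$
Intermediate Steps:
$\left(-14967 + N{\left(82 \right)}\right) - 13260 = \left(-14967 - 82\right) - 13260 = -15049 - 13260 = -28309$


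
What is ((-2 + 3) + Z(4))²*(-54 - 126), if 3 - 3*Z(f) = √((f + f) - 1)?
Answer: -860 + 240*√7 ≈ -225.02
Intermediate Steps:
Z(f) = 1 - √(-1 + 2*f)/3 (Z(f) = 1 - √((f + f) - 1)/3 = 1 - √(2*f - 1)/3 = 1 - √(-1 + 2*f)/3)
((-2 + 3) + Z(4))²*(-54 - 126) = ((-2 + 3) + (1 - √(-1 + 2*4)/3))²*(-54 - 126) = (1 + (1 - √(-1 + 8)/3))²*(-180) = (1 + (1 - √7/3))²*(-180) = (2 - √7/3)²*(-180) = -180*(2 - √7/3)²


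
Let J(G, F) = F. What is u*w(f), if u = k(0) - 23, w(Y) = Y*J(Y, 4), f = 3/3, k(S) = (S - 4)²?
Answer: -28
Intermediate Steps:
k(S) = (-4 + S)²
f = 1 (f = 3*(⅓) = 1)
w(Y) = 4*Y (w(Y) = Y*4 = 4*Y)
u = -7 (u = (-4 + 0)² - 23 = (-4)² - 23 = 16 - 23 = -7)
u*w(f) = -28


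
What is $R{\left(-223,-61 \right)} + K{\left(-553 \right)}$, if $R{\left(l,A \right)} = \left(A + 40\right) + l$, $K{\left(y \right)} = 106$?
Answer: $-138$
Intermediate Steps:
$R{\left(l,A \right)} = 40 + A + l$ ($R{\left(l,A \right)} = \left(40 + A\right) + l = 40 + A + l$)
$R{\left(-223,-61 \right)} + K{\left(-553 \right)} = \left(40 - 61 - 223\right) + 106 = -244 + 106 = -138$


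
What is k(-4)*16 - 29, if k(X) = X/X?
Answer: -13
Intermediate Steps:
k(X) = 1
k(-4)*16 - 29 = 1*16 - 29 = 16 - 29 = -13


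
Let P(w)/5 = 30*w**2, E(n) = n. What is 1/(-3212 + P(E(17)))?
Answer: 1/40138 ≈ 2.4914e-5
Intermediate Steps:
P(w) = 150*w**2 (P(w) = 5*(30*w**2) = 150*w**2)
1/(-3212 + P(E(17))) = 1/(-3212 + 150*17**2) = 1/(-3212 + 150*289) = 1/(-3212 + 43350) = 1/40138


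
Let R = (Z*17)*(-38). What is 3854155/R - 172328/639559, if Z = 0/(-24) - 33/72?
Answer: 91575547772/7035149 ≈ 13017.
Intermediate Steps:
Z = -11/24 (Z = 0*(-1/24) - 33*1/72 = 0 - 11/24 = -11/24 ≈ -0.45833)
R = 3553/12 (R = -11/24*17*(-38) = -187/24*(-38) = 3553/12 ≈ 296.08)
3854155/R - 172328/639559 = 3854155/(3553/12) - 172328/639559 = 3854155*(12/3553) - 172328*1/639559 = 2720580/209 - 172328/639559 = 91575547772/7035149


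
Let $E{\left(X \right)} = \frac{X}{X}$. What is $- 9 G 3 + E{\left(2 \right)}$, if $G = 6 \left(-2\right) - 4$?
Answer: $433$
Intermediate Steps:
$E{\left(X \right)} = 1$
$G = -16$ ($G = -12 - 4 = -16$)
$- 9 G 3 + E{\left(2 \right)} = - 9 \left(\left(-16\right) 3\right) + 1 = \left(-9\right) \left(-48\right) + 1 = 432 + 1 = 433$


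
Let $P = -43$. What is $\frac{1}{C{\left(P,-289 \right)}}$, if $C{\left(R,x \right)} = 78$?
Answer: $\frac{1}{78} \approx 0.012821$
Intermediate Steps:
$\frac{1}{C{\left(P,-289 \right)}} = \frac{1}{78}$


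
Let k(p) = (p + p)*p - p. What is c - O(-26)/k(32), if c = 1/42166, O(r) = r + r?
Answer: 274331/10625832 ≈ 0.025817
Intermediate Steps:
O(r) = 2*r
k(p) = -p + 2*p² (k(p) = (2*p)*p - p = 2*p² - p = -p + 2*p²)
c = 1/42166 ≈ 2.3716e-5
c - O(-26)/k(32) = 1/42166 - 2*(-26)/(32*(-1 + 2*32)) = 1/42166 - (-52)/(32*(-1 + 64)) = 1/42166 - (-52)/(32*63) = 1/42166 - (-52)/2016 = 1/42166 - 1*(-13/504) = 1/42166 + 13/504 = 274331/10625832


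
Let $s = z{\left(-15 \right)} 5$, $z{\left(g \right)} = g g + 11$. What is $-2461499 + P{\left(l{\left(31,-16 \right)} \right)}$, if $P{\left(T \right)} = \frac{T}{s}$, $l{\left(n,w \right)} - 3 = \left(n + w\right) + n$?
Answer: $- \frac{2904568771}{1180} \approx -2.4615 \cdot 10^{6}$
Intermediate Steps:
$z{\left(g \right)} = 11 + g^{2}$ ($z{\left(g \right)} = g^{2} + 11 = 11 + g^{2}$)
$l{\left(n,w \right)} = 3 + w + 2 n$ ($l{\left(n,w \right)} = 3 + \left(\left(n + w\right) + n\right) = 3 + \left(w + 2 n\right) = 3 + w + 2 n$)
$s = 1180$ ($s = \left(11 + \left(-15\right)^{2}\right) 5 = \left(11 + 225\right) 5 = 236 \cdot 5 = 1180$)
$P{\left(T \right)} = \frac{T}{1180}$
$-2461499 + P{\left(l{\left(31,-16 \right)} \right)} = -2461499 + \frac{3 - 16 + 2 \cdot 31}{1180} = -2461499 + \frac{3 - 16 + 62}{1180} = -2461499 + \frac{1}{1180} \cdot 49 = -2461499 + \frac{49}{1180} = - \frac{2904568771}{1180}$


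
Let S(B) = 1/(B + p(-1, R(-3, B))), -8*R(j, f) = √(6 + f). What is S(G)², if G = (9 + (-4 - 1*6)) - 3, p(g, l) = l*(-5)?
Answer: 64/(32 - 5*√2)² ≈ 0.10298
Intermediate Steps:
R(j, f) = -√(6 + f)/8
p(g, l) = -5*l
G = -4 (G = (9 + (-4 - 6)) - 3 = (9 - 10) - 3 = -1 - 3 = -4)
S(B) = 1/(B + 5*√(6 + B)/8) (S(B) = 1/(B - (-5)*√(6 + B)/8) = 1/(B + 5*√(6 + B)/8))
S(G)² = (8/(5*√(6 - 4) + 8*(-4)))² = (8/(5*√2 - 32))² = (8/(-32 + 5*√2))² = 64/(-32 + 5*√2)²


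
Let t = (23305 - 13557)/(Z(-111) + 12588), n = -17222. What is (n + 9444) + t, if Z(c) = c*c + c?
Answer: -96434548/12399 ≈ -7777.6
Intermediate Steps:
Z(c) = c + c² (Z(c) = c² + c = c + c²)
t = 4874/12399 (t = (23305 - 13557)/(-111*(1 - 111) + 12588) = 9748/(-111*(-110) + 12588) = 9748/(12210 + 12588) = 9748/24798 = 9748*(1/24798) = 4874/12399 ≈ 0.39310)
(n + 9444) + t = (-17222 + 9444) + 4874/12399 = -7778 + 4874/12399 = -96434548/12399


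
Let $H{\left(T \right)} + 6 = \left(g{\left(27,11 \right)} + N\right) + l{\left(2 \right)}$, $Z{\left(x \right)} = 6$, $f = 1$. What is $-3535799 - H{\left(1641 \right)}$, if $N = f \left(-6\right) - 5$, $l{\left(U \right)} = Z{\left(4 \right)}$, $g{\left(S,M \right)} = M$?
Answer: $-3535799$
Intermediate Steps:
$l{\left(U \right)} = 6$
$N = -11$ ($N = 1 \left(-6\right) - 5 = -6 - 5 = -11$)
$H{\left(T \right)} = 0$ ($H{\left(T \right)} = -6 + \left(\left(11 - 11\right) + 6\right) = -6 + \left(0 + 6\right) = -6 + 6 = 0$)
$-3535799 - H{\left(1641 \right)} = -3535799 - 0 = -3535799 + 0 = -3535799$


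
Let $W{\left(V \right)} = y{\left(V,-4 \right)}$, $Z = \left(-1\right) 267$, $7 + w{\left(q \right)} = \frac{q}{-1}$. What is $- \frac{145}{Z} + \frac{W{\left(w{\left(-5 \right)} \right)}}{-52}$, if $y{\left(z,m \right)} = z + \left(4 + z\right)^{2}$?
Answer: $\frac{3503}{6942} \approx 0.50461$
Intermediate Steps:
$w{\left(q \right)} = -7 - q$ ($w{\left(q \right)} = -7 + \frac{q}{-1} = -7 + q \left(-1\right) = -7 - q$)
$Z = -267$
$W{\left(V \right)} = V + \left(4 + V\right)^{2}$
$- \frac{145}{Z} + \frac{W{\left(w{\left(-5 \right)} \right)}}{-52} = - \frac{145}{-267} + \frac{\left(-7 - -5\right) + \left(4 - 2\right)^{2}}{-52} = \left(-145\right) \left(- \frac{1}{267}\right) + \left(\left(-7 + 5\right) + \left(4 + \left(-7 + 5\right)\right)^{2}\right) \left(- \frac{1}{52}\right) = \frac{145}{267} + \left(-2 + \left(4 - 2\right)^{2}\right) \left(- \frac{1}{52}\right) = \frac{145}{267} + \left(-2 + 2^{2}\right) \left(- \frac{1}{52}\right) = \frac{145}{267} + \left(-2 + 4\right) \left(- \frac{1}{52}\right) = \frac{145}{267} + 2 \left(- \frac{1}{52}\right) = \frac{145}{267} - \frac{1}{26} = \frac{3503}{6942}$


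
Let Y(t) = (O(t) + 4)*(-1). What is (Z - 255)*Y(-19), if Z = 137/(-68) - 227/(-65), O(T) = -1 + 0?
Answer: 3361707/4420 ≈ 760.57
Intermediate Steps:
O(T) = -1
Z = 6531/4420 (Z = 137*(-1/68) - 227*(-1/65) = -137/68 + 227/65 = 6531/4420 ≈ 1.4776)
Y(t) = -3 (Y(t) = (-1 + 4)*(-1) = 3*(-1) = -3)
(Z - 255)*Y(-19) = (6531/4420 - 255)*(-3) = -1120569/4420*(-3) = 3361707/4420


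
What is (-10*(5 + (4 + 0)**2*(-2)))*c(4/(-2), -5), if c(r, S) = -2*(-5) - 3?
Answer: 1890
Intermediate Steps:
c(r, S) = 7 (c(r, S) = 10 - 3 = 7)
(-10*(5 + (4 + 0)**2*(-2)))*c(4/(-2), -5) = -10*(5 + (4 + 0)**2*(-2))*7 = -10*(5 + 4**2*(-2))*7 = -10*(5 + 16*(-2))*7 = -10*(5 - 32)*7 = -10*(-27)*7 = 270*7 = 1890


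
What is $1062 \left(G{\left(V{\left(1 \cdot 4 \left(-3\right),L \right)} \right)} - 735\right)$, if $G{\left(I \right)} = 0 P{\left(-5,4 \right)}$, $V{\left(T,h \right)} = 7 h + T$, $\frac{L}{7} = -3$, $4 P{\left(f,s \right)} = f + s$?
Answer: $-780570$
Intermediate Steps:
$P{\left(f,s \right)} = \frac{f}{4} + \frac{s}{4}$ ($P{\left(f,s \right)} = \frac{f + s}{4} = \frac{f}{4} + \frac{s}{4}$)
$L = -21$ ($L = 7 \left(-3\right) = -21$)
$V{\left(T,h \right)} = T + 7 h$
$G{\left(I \right)} = 0$ ($G{\left(I \right)} = 0 \left(\frac{1}{4} \left(-5\right) + \frac{1}{4} \cdot 4\right) = 0 \left(- \frac{5}{4} + 1\right) = 0 \left(- \frac{1}{4}\right) = 0$)
$1062 \left(G{\left(V{\left(1 \cdot 4 \left(-3\right),L \right)} \right)} - 735\right) = 1062 \left(0 - 735\right) = 1062 \left(-735\right) = -780570$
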